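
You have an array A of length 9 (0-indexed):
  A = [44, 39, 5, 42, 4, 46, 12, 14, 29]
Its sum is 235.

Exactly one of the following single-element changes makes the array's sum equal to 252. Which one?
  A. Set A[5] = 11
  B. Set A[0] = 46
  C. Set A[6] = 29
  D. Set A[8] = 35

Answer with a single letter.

Answer: C

Derivation:
Option A: A[5] 46->11, delta=-35, new_sum=235+(-35)=200
Option B: A[0] 44->46, delta=2, new_sum=235+(2)=237
Option C: A[6] 12->29, delta=17, new_sum=235+(17)=252 <-- matches target
Option D: A[8] 29->35, delta=6, new_sum=235+(6)=241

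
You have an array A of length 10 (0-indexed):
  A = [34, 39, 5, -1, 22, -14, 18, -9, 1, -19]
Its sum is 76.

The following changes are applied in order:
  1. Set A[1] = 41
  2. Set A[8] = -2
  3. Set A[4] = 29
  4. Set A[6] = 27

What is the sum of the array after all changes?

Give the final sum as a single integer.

Initial sum: 76
Change 1: A[1] 39 -> 41, delta = 2, sum = 78
Change 2: A[8] 1 -> -2, delta = -3, sum = 75
Change 3: A[4] 22 -> 29, delta = 7, sum = 82
Change 4: A[6] 18 -> 27, delta = 9, sum = 91

Answer: 91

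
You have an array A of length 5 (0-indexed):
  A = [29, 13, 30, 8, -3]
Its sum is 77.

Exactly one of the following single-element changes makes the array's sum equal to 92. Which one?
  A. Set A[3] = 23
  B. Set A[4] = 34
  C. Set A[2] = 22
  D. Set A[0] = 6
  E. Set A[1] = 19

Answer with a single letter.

Answer: A

Derivation:
Option A: A[3] 8->23, delta=15, new_sum=77+(15)=92 <-- matches target
Option B: A[4] -3->34, delta=37, new_sum=77+(37)=114
Option C: A[2] 30->22, delta=-8, new_sum=77+(-8)=69
Option D: A[0] 29->6, delta=-23, new_sum=77+(-23)=54
Option E: A[1] 13->19, delta=6, new_sum=77+(6)=83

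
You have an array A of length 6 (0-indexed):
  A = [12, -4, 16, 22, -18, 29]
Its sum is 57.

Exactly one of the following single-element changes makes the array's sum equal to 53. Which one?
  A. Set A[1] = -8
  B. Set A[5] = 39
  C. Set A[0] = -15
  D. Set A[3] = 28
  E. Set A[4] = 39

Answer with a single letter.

Answer: A

Derivation:
Option A: A[1] -4->-8, delta=-4, new_sum=57+(-4)=53 <-- matches target
Option B: A[5] 29->39, delta=10, new_sum=57+(10)=67
Option C: A[0] 12->-15, delta=-27, new_sum=57+(-27)=30
Option D: A[3] 22->28, delta=6, new_sum=57+(6)=63
Option E: A[4] -18->39, delta=57, new_sum=57+(57)=114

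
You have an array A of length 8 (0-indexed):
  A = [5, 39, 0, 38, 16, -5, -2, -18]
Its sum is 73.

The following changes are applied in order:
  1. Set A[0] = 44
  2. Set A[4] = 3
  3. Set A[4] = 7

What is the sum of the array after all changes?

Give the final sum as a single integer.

Answer: 103

Derivation:
Initial sum: 73
Change 1: A[0] 5 -> 44, delta = 39, sum = 112
Change 2: A[4] 16 -> 3, delta = -13, sum = 99
Change 3: A[4] 3 -> 7, delta = 4, sum = 103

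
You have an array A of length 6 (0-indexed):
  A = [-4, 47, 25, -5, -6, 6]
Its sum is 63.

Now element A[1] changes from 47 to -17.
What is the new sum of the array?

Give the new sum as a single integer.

Old value at index 1: 47
New value at index 1: -17
Delta = -17 - 47 = -64
New sum = old_sum + delta = 63 + (-64) = -1

Answer: -1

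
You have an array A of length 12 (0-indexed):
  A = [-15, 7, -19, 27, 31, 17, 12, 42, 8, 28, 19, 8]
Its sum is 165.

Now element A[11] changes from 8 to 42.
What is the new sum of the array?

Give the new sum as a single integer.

Answer: 199

Derivation:
Old value at index 11: 8
New value at index 11: 42
Delta = 42 - 8 = 34
New sum = old_sum + delta = 165 + (34) = 199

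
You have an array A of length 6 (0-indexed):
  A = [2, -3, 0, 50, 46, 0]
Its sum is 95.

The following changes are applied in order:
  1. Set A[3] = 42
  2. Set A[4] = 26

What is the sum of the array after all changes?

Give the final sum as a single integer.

Answer: 67

Derivation:
Initial sum: 95
Change 1: A[3] 50 -> 42, delta = -8, sum = 87
Change 2: A[4] 46 -> 26, delta = -20, sum = 67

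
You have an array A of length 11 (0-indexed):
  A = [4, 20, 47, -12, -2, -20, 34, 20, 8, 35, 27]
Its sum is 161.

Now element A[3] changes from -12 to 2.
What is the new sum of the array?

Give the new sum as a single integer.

Old value at index 3: -12
New value at index 3: 2
Delta = 2 - -12 = 14
New sum = old_sum + delta = 161 + (14) = 175

Answer: 175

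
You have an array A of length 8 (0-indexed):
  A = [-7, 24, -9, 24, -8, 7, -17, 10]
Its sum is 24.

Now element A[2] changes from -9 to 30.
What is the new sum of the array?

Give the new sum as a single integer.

Old value at index 2: -9
New value at index 2: 30
Delta = 30 - -9 = 39
New sum = old_sum + delta = 24 + (39) = 63

Answer: 63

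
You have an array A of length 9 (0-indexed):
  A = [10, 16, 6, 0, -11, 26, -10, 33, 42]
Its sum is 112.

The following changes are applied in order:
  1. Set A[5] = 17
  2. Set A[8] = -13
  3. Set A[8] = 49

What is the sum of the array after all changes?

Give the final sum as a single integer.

Answer: 110

Derivation:
Initial sum: 112
Change 1: A[5] 26 -> 17, delta = -9, sum = 103
Change 2: A[8] 42 -> -13, delta = -55, sum = 48
Change 3: A[8] -13 -> 49, delta = 62, sum = 110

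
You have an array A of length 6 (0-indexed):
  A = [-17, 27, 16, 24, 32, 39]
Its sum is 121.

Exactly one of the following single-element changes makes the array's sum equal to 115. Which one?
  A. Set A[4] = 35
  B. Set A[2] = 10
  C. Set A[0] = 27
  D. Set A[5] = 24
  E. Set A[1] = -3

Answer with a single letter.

Option A: A[4] 32->35, delta=3, new_sum=121+(3)=124
Option B: A[2] 16->10, delta=-6, new_sum=121+(-6)=115 <-- matches target
Option C: A[0] -17->27, delta=44, new_sum=121+(44)=165
Option D: A[5] 39->24, delta=-15, new_sum=121+(-15)=106
Option E: A[1] 27->-3, delta=-30, new_sum=121+(-30)=91

Answer: B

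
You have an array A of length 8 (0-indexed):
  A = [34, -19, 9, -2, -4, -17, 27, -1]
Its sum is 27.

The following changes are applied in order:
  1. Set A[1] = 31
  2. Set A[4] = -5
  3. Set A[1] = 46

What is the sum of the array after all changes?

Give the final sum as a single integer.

Answer: 91

Derivation:
Initial sum: 27
Change 1: A[1] -19 -> 31, delta = 50, sum = 77
Change 2: A[4] -4 -> -5, delta = -1, sum = 76
Change 3: A[1] 31 -> 46, delta = 15, sum = 91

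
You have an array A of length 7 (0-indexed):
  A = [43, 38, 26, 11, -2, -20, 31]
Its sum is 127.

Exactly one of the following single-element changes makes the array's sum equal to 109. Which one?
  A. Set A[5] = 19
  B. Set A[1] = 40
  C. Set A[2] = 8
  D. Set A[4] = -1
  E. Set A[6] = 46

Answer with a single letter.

Option A: A[5] -20->19, delta=39, new_sum=127+(39)=166
Option B: A[1] 38->40, delta=2, new_sum=127+(2)=129
Option C: A[2] 26->8, delta=-18, new_sum=127+(-18)=109 <-- matches target
Option D: A[4] -2->-1, delta=1, new_sum=127+(1)=128
Option E: A[6] 31->46, delta=15, new_sum=127+(15)=142

Answer: C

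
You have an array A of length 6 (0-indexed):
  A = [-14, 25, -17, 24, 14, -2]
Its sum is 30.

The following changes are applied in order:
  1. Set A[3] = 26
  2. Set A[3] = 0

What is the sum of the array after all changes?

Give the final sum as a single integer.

Answer: 6

Derivation:
Initial sum: 30
Change 1: A[3] 24 -> 26, delta = 2, sum = 32
Change 2: A[3] 26 -> 0, delta = -26, sum = 6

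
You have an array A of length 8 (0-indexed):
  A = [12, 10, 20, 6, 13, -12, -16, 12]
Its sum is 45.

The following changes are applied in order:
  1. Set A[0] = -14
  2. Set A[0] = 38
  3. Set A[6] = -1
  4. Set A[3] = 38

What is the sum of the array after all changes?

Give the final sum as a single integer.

Answer: 118

Derivation:
Initial sum: 45
Change 1: A[0] 12 -> -14, delta = -26, sum = 19
Change 2: A[0] -14 -> 38, delta = 52, sum = 71
Change 3: A[6] -16 -> -1, delta = 15, sum = 86
Change 4: A[3] 6 -> 38, delta = 32, sum = 118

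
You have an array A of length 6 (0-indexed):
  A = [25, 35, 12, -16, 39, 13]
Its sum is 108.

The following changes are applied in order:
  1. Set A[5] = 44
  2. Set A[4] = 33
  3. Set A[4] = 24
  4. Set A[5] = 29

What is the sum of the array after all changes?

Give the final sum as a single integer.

Answer: 109

Derivation:
Initial sum: 108
Change 1: A[5] 13 -> 44, delta = 31, sum = 139
Change 2: A[4] 39 -> 33, delta = -6, sum = 133
Change 3: A[4] 33 -> 24, delta = -9, sum = 124
Change 4: A[5] 44 -> 29, delta = -15, sum = 109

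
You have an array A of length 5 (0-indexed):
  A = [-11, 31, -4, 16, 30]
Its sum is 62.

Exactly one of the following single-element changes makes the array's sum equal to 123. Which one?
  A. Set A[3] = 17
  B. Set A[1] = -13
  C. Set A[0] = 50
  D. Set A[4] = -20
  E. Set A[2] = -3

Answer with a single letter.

Answer: C

Derivation:
Option A: A[3] 16->17, delta=1, new_sum=62+(1)=63
Option B: A[1] 31->-13, delta=-44, new_sum=62+(-44)=18
Option C: A[0] -11->50, delta=61, new_sum=62+(61)=123 <-- matches target
Option D: A[4] 30->-20, delta=-50, new_sum=62+(-50)=12
Option E: A[2] -4->-3, delta=1, new_sum=62+(1)=63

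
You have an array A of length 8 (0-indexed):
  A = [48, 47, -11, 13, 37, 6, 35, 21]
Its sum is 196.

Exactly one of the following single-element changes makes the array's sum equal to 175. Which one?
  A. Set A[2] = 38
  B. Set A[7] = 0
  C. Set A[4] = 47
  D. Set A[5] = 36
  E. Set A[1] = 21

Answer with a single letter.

Answer: B

Derivation:
Option A: A[2] -11->38, delta=49, new_sum=196+(49)=245
Option B: A[7] 21->0, delta=-21, new_sum=196+(-21)=175 <-- matches target
Option C: A[4] 37->47, delta=10, new_sum=196+(10)=206
Option D: A[5] 6->36, delta=30, new_sum=196+(30)=226
Option E: A[1] 47->21, delta=-26, new_sum=196+(-26)=170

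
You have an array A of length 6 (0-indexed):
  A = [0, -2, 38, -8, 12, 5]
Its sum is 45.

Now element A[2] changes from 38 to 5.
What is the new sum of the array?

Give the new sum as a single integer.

Answer: 12

Derivation:
Old value at index 2: 38
New value at index 2: 5
Delta = 5 - 38 = -33
New sum = old_sum + delta = 45 + (-33) = 12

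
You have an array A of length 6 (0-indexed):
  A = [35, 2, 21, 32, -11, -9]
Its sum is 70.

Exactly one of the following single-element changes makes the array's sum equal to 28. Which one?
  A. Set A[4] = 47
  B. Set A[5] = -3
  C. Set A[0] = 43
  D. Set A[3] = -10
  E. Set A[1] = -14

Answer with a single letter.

Answer: D

Derivation:
Option A: A[4] -11->47, delta=58, new_sum=70+(58)=128
Option B: A[5] -9->-3, delta=6, new_sum=70+(6)=76
Option C: A[0] 35->43, delta=8, new_sum=70+(8)=78
Option D: A[3] 32->-10, delta=-42, new_sum=70+(-42)=28 <-- matches target
Option E: A[1] 2->-14, delta=-16, new_sum=70+(-16)=54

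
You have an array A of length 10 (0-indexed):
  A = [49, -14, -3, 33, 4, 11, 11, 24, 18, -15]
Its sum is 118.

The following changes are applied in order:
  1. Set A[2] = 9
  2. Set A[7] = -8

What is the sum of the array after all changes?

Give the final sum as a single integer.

Initial sum: 118
Change 1: A[2] -3 -> 9, delta = 12, sum = 130
Change 2: A[7] 24 -> -8, delta = -32, sum = 98

Answer: 98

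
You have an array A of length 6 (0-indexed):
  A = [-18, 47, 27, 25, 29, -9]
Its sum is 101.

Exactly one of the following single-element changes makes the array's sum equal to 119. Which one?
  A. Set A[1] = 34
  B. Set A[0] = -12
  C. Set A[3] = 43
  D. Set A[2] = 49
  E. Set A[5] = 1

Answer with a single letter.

Answer: C

Derivation:
Option A: A[1] 47->34, delta=-13, new_sum=101+(-13)=88
Option B: A[0] -18->-12, delta=6, new_sum=101+(6)=107
Option C: A[3] 25->43, delta=18, new_sum=101+(18)=119 <-- matches target
Option D: A[2] 27->49, delta=22, new_sum=101+(22)=123
Option E: A[5] -9->1, delta=10, new_sum=101+(10)=111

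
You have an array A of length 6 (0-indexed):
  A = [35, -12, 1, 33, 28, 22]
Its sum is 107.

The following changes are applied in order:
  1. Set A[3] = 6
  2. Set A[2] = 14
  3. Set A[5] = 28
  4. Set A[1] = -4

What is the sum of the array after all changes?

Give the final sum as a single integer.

Answer: 107

Derivation:
Initial sum: 107
Change 1: A[3] 33 -> 6, delta = -27, sum = 80
Change 2: A[2] 1 -> 14, delta = 13, sum = 93
Change 3: A[5] 22 -> 28, delta = 6, sum = 99
Change 4: A[1] -12 -> -4, delta = 8, sum = 107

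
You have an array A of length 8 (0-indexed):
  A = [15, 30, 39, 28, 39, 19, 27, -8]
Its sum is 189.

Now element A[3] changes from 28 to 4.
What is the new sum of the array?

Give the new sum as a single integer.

Old value at index 3: 28
New value at index 3: 4
Delta = 4 - 28 = -24
New sum = old_sum + delta = 189 + (-24) = 165

Answer: 165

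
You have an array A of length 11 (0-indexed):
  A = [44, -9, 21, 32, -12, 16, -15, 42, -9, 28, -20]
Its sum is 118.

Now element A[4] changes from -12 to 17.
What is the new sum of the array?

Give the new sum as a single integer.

Old value at index 4: -12
New value at index 4: 17
Delta = 17 - -12 = 29
New sum = old_sum + delta = 118 + (29) = 147

Answer: 147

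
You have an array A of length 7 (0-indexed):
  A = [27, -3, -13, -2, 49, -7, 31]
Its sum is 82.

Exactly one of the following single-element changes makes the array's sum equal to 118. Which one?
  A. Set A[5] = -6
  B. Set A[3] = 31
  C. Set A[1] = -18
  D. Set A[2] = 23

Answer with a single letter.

Answer: D

Derivation:
Option A: A[5] -7->-6, delta=1, new_sum=82+(1)=83
Option B: A[3] -2->31, delta=33, new_sum=82+(33)=115
Option C: A[1] -3->-18, delta=-15, new_sum=82+(-15)=67
Option D: A[2] -13->23, delta=36, new_sum=82+(36)=118 <-- matches target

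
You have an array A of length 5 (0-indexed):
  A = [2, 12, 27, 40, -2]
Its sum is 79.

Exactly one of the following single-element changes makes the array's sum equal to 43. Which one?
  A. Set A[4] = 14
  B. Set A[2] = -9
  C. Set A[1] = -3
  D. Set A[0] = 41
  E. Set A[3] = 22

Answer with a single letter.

Option A: A[4] -2->14, delta=16, new_sum=79+(16)=95
Option B: A[2] 27->-9, delta=-36, new_sum=79+(-36)=43 <-- matches target
Option C: A[1] 12->-3, delta=-15, new_sum=79+(-15)=64
Option D: A[0] 2->41, delta=39, new_sum=79+(39)=118
Option E: A[3] 40->22, delta=-18, new_sum=79+(-18)=61

Answer: B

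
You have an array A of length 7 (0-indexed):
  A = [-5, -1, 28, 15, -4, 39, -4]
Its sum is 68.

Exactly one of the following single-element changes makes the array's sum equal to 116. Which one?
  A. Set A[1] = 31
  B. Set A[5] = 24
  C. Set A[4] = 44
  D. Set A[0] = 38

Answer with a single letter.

Answer: C

Derivation:
Option A: A[1] -1->31, delta=32, new_sum=68+(32)=100
Option B: A[5] 39->24, delta=-15, new_sum=68+(-15)=53
Option C: A[4] -4->44, delta=48, new_sum=68+(48)=116 <-- matches target
Option D: A[0] -5->38, delta=43, new_sum=68+(43)=111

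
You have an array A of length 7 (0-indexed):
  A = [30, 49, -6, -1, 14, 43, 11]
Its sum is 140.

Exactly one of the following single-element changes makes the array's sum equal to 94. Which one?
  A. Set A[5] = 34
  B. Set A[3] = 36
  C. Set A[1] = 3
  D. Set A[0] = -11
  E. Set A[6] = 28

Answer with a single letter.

Option A: A[5] 43->34, delta=-9, new_sum=140+(-9)=131
Option B: A[3] -1->36, delta=37, new_sum=140+(37)=177
Option C: A[1] 49->3, delta=-46, new_sum=140+(-46)=94 <-- matches target
Option D: A[0] 30->-11, delta=-41, new_sum=140+(-41)=99
Option E: A[6] 11->28, delta=17, new_sum=140+(17)=157

Answer: C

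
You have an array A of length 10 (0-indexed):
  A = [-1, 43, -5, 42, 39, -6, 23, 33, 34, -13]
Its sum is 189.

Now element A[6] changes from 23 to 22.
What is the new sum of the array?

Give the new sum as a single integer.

Answer: 188

Derivation:
Old value at index 6: 23
New value at index 6: 22
Delta = 22 - 23 = -1
New sum = old_sum + delta = 189 + (-1) = 188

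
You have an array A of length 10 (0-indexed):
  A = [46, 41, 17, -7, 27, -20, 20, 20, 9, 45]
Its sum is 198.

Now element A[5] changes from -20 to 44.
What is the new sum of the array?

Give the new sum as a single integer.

Old value at index 5: -20
New value at index 5: 44
Delta = 44 - -20 = 64
New sum = old_sum + delta = 198 + (64) = 262

Answer: 262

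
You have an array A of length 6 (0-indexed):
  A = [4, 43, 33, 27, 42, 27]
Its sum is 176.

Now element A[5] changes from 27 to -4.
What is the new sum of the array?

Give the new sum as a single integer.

Answer: 145

Derivation:
Old value at index 5: 27
New value at index 5: -4
Delta = -4 - 27 = -31
New sum = old_sum + delta = 176 + (-31) = 145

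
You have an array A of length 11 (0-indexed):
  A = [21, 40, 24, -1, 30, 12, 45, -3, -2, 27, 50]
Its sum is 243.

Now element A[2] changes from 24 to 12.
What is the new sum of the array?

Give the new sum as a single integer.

Old value at index 2: 24
New value at index 2: 12
Delta = 12 - 24 = -12
New sum = old_sum + delta = 243 + (-12) = 231

Answer: 231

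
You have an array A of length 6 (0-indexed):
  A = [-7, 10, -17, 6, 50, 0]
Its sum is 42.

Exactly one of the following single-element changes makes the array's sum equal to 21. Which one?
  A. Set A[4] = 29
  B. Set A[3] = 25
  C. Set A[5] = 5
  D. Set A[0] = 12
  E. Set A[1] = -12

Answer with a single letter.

Answer: A

Derivation:
Option A: A[4] 50->29, delta=-21, new_sum=42+(-21)=21 <-- matches target
Option B: A[3] 6->25, delta=19, new_sum=42+(19)=61
Option C: A[5] 0->5, delta=5, new_sum=42+(5)=47
Option D: A[0] -7->12, delta=19, new_sum=42+(19)=61
Option E: A[1] 10->-12, delta=-22, new_sum=42+(-22)=20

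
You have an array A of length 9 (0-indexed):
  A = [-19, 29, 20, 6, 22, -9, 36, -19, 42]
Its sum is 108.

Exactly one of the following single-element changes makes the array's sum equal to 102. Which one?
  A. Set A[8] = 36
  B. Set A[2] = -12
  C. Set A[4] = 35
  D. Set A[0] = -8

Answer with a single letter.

Answer: A

Derivation:
Option A: A[8] 42->36, delta=-6, new_sum=108+(-6)=102 <-- matches target
Option B: A[2] 20->-12, delta=-32, new_sum=108+(-32)=76
Option C: A[4] 22->35, delta=13, new_sum=108+(13)=121
Option D: A[0] -19->-8, delta=11, new_sum=108+(11)=119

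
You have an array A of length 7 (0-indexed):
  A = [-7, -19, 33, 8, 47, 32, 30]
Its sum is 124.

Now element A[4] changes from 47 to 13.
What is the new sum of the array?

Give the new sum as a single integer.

Answer: 90

Derivation:
Old value at index 4: 47
New value at index 4: 13
Delta = 13 - 47 = -34
New sum = old_sum + delta = 124 + (-34) = 90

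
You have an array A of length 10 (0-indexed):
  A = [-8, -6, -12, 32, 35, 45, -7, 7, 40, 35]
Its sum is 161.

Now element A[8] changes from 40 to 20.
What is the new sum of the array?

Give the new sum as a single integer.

Answer: 141

Derivation:
Old value at index 8: 40
New value at index 8: 20
Delta = 20 - 40 = -20
New sum = old_sum + delta = 161 + (-20) = 141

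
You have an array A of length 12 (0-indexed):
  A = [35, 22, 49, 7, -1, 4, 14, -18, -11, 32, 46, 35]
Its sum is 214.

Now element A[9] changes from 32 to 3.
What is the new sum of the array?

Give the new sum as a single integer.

Answer: 185

Derivation:
Old value at index 9: 32
New value at index 9: 3
Delta = 3 - 32 = -29
New sum = old_sum + delta = 214 + (-29) = 185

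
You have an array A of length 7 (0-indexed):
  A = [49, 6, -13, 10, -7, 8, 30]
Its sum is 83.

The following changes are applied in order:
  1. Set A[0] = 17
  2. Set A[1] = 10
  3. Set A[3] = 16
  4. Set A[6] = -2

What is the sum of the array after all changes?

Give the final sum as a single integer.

Answer: 29

Derivation:
Initial sum: 83
Change 1: A[0] 49 -> 17, delta = -32, sum = 51
Change 2: A[1] 6 -> 10, delta = 4, sum = 55
Change 3: A[3] 10 -> 16, delta = 6, sum = 61
Change 4: A[6] 30 -> -2, delta = -32, sum = 29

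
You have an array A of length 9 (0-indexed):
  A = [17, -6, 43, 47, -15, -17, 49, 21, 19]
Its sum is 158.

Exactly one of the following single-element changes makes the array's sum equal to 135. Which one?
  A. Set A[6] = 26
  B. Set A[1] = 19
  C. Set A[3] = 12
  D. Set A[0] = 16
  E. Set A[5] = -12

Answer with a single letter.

Option A: A[6] 49->26, delta=-23, new_sum=158+(-23)=135 <-- matches target
Option B: A[1] -6->19, delta=25, new_sum=158+(25)=183
Option C: A[3] 47->12, delta=-35, new_sum=158+(-35)=123
Option D: A[0] 17->16, delta=-1, new_sum=158+(-1)=157
Option E: A[5] -17->-12, delta=5, new_sum=158+(5)=163

Answer: A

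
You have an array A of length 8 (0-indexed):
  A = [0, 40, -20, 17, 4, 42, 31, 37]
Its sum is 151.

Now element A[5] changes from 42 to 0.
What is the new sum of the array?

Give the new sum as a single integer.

Old value at index 5: 42
New value at index 5: 0
Delta = 0 - 42 = -42
New sum = old_sum + delta = 151 + (-42) = 109

Answer: 109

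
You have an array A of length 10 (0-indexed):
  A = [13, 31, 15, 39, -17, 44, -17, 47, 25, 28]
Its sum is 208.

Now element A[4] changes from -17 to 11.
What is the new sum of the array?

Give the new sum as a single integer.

Answer: 236

Derivation:
Old value at index 4: -17
New value at index 4: 11
Delta = 11 - -17 = 28
New sum = old_sum + delta = 208 + (28) = 236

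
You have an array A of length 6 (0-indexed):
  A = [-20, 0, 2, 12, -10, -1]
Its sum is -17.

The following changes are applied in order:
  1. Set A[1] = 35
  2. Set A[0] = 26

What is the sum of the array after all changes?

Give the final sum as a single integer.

Answer: 64

Derivation:
Initial sum: -17
Change 1: A[1] 0 -> 35, delta = 35, sum = 18
Change 2: A[0] -20 -> 26, delta = 46, sum = 64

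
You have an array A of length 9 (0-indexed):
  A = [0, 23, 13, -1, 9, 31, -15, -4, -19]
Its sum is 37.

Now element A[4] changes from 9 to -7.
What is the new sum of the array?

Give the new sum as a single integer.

Old value at index 4: 9
New value at index 4: -7
Delta = -7 - 9 = -16
New sum = old_sum + delta = 37 + (-16) = 21

Answer: 21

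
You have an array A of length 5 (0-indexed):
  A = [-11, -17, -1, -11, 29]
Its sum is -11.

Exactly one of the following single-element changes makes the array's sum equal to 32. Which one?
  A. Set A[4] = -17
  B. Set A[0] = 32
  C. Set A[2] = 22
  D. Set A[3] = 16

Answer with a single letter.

Answer: B

Derivation:
Option A: A[4] 29->-17, delta=-46, new_sum=-11+(-46)=-57
Option B: A[0] -11->32, delta=43, new_sum=-11+(43)=32 <-- matches target
Option C: A[2] -1->22, delta=23, new_sum=-11+(23)=12
Option D: A[3] -11->16, delta=27, new_sum=-11+(27)=16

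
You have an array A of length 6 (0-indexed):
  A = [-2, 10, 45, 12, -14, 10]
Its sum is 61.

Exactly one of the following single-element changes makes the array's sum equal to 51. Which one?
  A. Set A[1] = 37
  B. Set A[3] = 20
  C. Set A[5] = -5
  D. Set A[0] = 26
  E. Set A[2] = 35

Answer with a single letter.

Answer: E

Derivation:
Option A: A[1] 10->37, delta=27, new_sum=61+(27)=88
Option B: A[3] 12->20, delta=8, new_sum=61+(8)=69
Option C: A[5] 10->-5, delta=-15, new_sum=61+(-15)=46
Option D: A[0] -2->26, delta=28, new_sum=61+(28)=89
Option E: A[2] 45->35, delta=-10, new_sum=61+(-10)=51 <-- matches target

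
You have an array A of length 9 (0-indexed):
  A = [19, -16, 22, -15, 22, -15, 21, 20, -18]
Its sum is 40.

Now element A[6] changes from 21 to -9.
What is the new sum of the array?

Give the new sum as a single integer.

Old value at index 6: 21
New value at index 6: -9
Delta = -9 - 21 = -30
New sum = old_sum + delta = 40 + (-30) = 10

Answer: 10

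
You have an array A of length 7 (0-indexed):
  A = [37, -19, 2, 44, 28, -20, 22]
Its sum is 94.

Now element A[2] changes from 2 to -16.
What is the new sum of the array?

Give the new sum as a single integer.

Old value at index 2: 2
New value at index 2: -16
Delta = -16 - 2 = -18
New sum = old_sum + delta = 94 + (-18) = 76

Answer: 76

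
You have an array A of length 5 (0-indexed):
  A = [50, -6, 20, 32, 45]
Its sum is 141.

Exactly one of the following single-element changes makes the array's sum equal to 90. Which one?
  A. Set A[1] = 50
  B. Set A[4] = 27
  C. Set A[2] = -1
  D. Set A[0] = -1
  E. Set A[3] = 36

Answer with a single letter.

Option A: A[1] -6->50, delta=56, new_sum=141+(56)=197
Option B: A[4] 45->27, delta=-18, new_sum=141+(-18)=123
Option C: A[2] 20->-1, delta=-21, new_sum=141+(-21)=120
Option D: A[0] 50->-1, delta=-51, new_sum=141+(-51)=90 <-- matches target
Option E: A[3] 32->36, delta=4, new_sum=141+(4)=145

Answer: D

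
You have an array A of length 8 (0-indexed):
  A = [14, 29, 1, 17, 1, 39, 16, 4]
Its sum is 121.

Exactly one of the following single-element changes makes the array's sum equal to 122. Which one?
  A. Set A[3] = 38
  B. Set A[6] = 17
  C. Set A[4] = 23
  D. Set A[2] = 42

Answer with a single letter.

Option A: A[3] 17->38, delta=21, new_sum=121+(21)=142
Option B: A[6] 16->17, delta=1, new_sum=121+(1)=122 <-- matches target
Option C: A[4] 1->23, delta=22, new_sum=121+(22)=143
Option D: A[2] 1->42, delta=41, new_sum=121+(41)=162

Answer: B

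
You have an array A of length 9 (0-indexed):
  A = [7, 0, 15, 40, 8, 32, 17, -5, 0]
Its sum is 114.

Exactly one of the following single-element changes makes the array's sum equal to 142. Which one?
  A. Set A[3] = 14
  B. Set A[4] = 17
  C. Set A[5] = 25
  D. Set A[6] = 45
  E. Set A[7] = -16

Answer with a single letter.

Option A: A[3] 40->14, delta=-26, new_sum=114+(-26)=88
Option B: A[4] 8->17, delta=9, new_sum=114+(9)=123
Option C: A[5] 32->25, delta=-7, new_sum=114+(-7)=107
Option D: A[6] 17->45, delta=28, new_sum=114+(28)=142 <-- matches target
Option E: A[7] -5->-16, delta=-11, new_sum=114+(-11)=103

Answer: D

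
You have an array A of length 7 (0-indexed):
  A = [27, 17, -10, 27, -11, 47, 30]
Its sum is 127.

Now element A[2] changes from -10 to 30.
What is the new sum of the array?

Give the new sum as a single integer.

Old value at index 2: -10
New value at index 2: 30
Delta = 30 - -10 = 40
New sum = old_sum + delta = 127 + (40) = 167

Answer: 167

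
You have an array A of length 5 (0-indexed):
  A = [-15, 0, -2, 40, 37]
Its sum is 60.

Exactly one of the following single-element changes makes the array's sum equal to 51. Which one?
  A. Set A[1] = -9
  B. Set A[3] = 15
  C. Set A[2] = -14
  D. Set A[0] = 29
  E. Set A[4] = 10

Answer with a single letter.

Option A: A[1] 0->-9, delta=-9, new_sum=60+(-9)=51 <-- matches target
Option B: A[3] 40->15, delta=-25, new_sum=60+(-25)=35
Option C: A[2] -2->-14, delta=-12, new_sum=60+(-12)=48
Option D: A[0] -15->29, delta=44, new_sum=60+(44)=104
Option E: A[4] 37->10, delta=-27, new_sum=60+(-27)=33

Answer: A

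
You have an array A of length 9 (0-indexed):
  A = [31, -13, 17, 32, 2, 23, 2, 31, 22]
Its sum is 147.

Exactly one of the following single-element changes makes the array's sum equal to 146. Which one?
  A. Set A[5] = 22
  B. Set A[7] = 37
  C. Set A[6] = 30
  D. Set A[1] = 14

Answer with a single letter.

Answer: A

Derivation:
Option A: A[5] 23->22, delta=-1, new_sum=147+(-1)=146 <-- matches target
Option B: A[7] 31->37, delta=6, new_sum=147+(6)=153
Option C: A[6] 2->30, delta=28, new_sum=147+(28)=175
Option D: A[1] -13->14, delta=27, new_sum=147+(27)=174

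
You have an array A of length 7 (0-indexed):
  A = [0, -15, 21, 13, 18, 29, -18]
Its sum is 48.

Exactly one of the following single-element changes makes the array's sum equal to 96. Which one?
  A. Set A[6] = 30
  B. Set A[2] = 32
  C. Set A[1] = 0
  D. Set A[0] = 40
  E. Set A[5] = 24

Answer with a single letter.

Answer: A

Derivation:
Option A: A[6] -18->30, delta=48, new_sum=48+(48)=96 <-- matches target
Option B: A[2] 21->32, delta=11, new_sum=48+(11)=59
Option C: A[1] -15->0, delta=15, new_sum=48+(15)=63
Option D: A[0] 0->40, delta=40, new_sum=48+(40)=88
Option E: A[5] 29->24, delta=-5, new_sum=48+(-5)=43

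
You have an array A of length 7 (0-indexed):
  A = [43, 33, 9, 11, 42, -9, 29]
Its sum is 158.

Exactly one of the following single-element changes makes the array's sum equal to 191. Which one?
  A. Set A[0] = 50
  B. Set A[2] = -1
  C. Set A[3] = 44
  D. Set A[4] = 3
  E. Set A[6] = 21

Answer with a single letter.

Answer: C

Derivation:
Option A: A[0] 43->50, delta=7, new_sum=158+(7)=165
Option B: A[2] 9->-1, delta=-10, new_sum=158+(-10)=148
Option C: A[3] 11->44, delta=33, new_sum=158+(33)=191 <-- matches target
Option D: A[4] 42->3, delta=-39, new_sum=158+(-39)=119
Option E: A[6] 29->21, delta=-8, new_sum=158+(-8)=150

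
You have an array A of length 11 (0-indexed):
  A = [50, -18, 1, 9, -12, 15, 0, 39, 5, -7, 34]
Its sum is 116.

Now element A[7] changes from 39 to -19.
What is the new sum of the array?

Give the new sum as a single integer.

Old value at index 7: 39
New value at index 7: -19
Delta = -19 - 39 = -58
New sum = old_sum + delta = 116 + (-58) = 58

Answer: 58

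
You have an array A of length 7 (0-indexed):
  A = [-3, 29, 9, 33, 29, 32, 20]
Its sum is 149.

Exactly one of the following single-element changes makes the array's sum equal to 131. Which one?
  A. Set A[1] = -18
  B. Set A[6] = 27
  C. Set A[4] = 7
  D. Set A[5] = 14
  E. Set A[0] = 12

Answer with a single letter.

Option A: A[1] 29->-18, delta=-47, new_sum=149+(-47)=102
Option B: A[6] 20->27, delta=7, new_sum=149+(7)=156
Option C: A[4] 29->7, delta=-22, new_sum=149+(-22)=127
Option D: A[5] 32->14, delta=-18, new_sum=149+(-18)=131 <-- matches target
Option E: A[0] -3->12, delta=15, new_sum=149+(15)=164

Answer: D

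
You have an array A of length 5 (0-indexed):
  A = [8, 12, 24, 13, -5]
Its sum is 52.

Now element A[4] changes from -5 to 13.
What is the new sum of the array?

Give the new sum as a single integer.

Old value at index 4: -5
New value at index 4: 13
Delta = 13 - -5 = 18
New sum = old_sum + delta = 52 + (18) = 70

Answer: 70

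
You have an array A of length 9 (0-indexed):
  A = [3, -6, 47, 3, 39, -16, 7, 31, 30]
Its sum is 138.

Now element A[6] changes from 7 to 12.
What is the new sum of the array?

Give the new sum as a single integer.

Answer: 143

Derivation:
Old value at index 6: 7
New value at index 6: 12
Delta = 12 - 7 = 5
New sum = old_sum + delta = 138 + (5) = 143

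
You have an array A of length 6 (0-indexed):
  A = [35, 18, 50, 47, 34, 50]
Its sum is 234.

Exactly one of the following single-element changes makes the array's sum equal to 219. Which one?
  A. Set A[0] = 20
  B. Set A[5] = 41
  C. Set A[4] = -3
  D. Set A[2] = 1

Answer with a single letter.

Answer: A

Derivation:
Option A: A[0] 35->20, delta=-15, new_sum=234+(-15)=219 <-- matches target
Option B: A[5] 50->41, delta=-9, new_sum=234+(-9)=225
Option C: A[4] 34->-3, delta=-37, new_sum=234+(-37)=197
Option D: A[2] 50->1, delta=-49, new_sum=234+(-49)=185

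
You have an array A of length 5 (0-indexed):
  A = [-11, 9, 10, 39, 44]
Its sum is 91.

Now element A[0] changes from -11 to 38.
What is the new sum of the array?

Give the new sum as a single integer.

Old value at index 0: -11
New value at index 0: 38
Delta = 38 - -11 = 49
New sum = old_sum + delta = 91 + (49) = 140

Answer: 140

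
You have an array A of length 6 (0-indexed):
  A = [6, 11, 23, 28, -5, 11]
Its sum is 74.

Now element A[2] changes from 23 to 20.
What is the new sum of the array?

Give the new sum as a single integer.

Old value at index 2: 23
New value at index 2: 20
Delta = 20 - 23 = -3
New sum = old_sum + delta = 74 + (-3) = 71

Answer: 71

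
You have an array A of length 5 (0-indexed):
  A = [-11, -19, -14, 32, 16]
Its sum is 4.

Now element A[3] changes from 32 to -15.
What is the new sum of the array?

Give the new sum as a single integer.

Old value at index 3: 32
New value at index 3: -15
Delta = -15 - 32 = -47
New sum = old_sum + delta = 4 + (-47) = -43

Answer: -43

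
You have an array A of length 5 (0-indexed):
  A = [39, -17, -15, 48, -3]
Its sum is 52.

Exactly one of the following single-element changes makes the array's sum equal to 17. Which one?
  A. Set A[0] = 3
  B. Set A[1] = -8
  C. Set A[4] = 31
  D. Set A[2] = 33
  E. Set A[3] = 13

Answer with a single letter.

Answer: E

Derivation:
Option A: A[0] 39->3, delta=-36, new_sum=52+(-36)=16
Option B: A[1] -17->-8, delta=9, new_sum=52+(9)=61
Option C: A[4] -3->31, delta=34, new_sum=52+(34)=86
Option D: A[2] -15->33, delta=48, new_sum=52+(48)=100
Option E: A[3] 48->13, delta=-35, new_sum=52+(-35)=17 <-- matches target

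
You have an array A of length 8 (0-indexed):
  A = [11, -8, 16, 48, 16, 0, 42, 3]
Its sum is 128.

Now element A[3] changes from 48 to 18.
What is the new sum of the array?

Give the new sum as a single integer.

Old value at index 3: 48
New value at index 3: 18
Delta = 18 - 48 = -30
New sum = old_sum + delta = 128 + (-30) = 98

Answer: 98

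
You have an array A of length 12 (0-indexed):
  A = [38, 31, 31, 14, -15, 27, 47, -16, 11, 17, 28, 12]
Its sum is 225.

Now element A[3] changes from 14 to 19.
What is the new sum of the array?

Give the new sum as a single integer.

Answer: 230

Derivation:
Old value at index 3: 14
New value at index 3: 19
Delta = 19 - 14 = 5
New sum = old_sum + delta = 225 + (5) = 230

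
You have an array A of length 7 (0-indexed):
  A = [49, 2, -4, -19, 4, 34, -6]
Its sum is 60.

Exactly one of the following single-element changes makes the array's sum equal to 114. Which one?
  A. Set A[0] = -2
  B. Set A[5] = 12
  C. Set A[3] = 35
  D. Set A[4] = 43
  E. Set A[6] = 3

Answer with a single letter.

Option A: A[0] 49->-2, delta=-51, new_sum=60+(-51)=9
Option B: A[5] 34->12, delta=-22, new_sum=60+(-22)=38
Option C: A[3] -19->35, delta=54, new_sum=60+(54)=114 <-- matches target
Option D: A[4] 4->43, delta=39, new_sum=60+(39)=99
Option E: A[6] -6->3, delta=9, new_sum=60+(9)=69

Answer: C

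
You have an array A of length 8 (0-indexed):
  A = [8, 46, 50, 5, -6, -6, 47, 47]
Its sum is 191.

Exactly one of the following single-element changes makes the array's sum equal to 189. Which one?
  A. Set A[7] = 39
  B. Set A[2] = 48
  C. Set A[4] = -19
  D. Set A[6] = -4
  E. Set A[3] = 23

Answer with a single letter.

Option A: A[7] 47->39, delta=-8, new_sum=191+(-8)=183
Option B: A[2] 50->48, delta=-2, new_sum=191+(-2)=189 <-- matches target
Option C: A[4] -6->-19, delta=-13, new_sum=191+(-13)=178
Option D: A[6] 47->-4, delta=-51, new_sum=191+(-51)=140
Option E: A[3] 5->23, delta=18, new_sum=191+(18)=209

Answer: B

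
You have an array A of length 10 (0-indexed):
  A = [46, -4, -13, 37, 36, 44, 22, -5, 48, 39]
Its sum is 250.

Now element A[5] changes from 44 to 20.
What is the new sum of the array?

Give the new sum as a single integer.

Old value at index 5: 44
New value at index 5: 20
Delta = 20 - 44 = -24
New sum = old_sum + delta = 250 + (-24) = 226

Answer: 226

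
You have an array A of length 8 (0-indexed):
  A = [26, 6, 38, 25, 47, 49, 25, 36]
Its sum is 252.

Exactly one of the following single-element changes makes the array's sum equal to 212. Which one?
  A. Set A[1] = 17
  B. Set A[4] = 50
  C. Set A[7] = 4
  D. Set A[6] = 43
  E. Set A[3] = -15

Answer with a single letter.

Option A: A[1] 6->17, delta=11, new_sum=252+(11)=263
Option B: A[4] 47->50, delta=3, new_sum=252+(3)=255
Option C: A[7] 36->4, delta=-32, new_sum=252+(-32)=220
Option D: A[6] 25->43, delta=18, new_sum=252+(18)=270
Option E: A[3] 25->-15, delta=-40, new_sum=252+(-40)=212 <-- matches target

Answer: E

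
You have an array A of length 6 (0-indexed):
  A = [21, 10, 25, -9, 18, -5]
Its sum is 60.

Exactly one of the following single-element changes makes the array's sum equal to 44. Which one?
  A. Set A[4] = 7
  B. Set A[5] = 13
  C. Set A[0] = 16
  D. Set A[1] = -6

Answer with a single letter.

Option A: A[4] 18->7, delta=-11, new_sum=60+(-11)=49
Option B: A[5] -5->13, delta=18, new_sum=60+(18)=78
Option C: A[0] 21->16, delta=-5, new_sum=60+(-5)=55
Option D: A[1] 10->-6, delta=-16, new_sum=60+(-16)=44 <-- matches target

Answer: D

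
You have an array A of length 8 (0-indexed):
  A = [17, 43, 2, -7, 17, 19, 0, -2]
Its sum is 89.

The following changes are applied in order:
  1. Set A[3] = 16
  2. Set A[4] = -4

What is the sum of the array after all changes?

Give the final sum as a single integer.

Initial sum: 89
Change 1: A[3] -7 -> 16, delta = 23, sum = 112
Change 2: A[4] 17 -> -4, delta = -21, sum = 91

Answer: 91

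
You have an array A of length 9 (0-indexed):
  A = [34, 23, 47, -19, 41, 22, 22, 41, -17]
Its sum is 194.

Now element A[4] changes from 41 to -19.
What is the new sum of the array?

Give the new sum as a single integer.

Answer: 134

Derivation:
Old value at index 4: 41
New value at index 4: -19
Delta = -19 - 41 = -60
New sum = old_sum + delta = 194 + (-60) = 134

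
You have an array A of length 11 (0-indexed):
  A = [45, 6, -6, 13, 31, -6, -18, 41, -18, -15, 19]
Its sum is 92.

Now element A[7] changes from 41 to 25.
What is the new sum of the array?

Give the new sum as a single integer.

Old value at index 7: 41
New value at index 7: 25
Delta = 25 - 41 = -16
New sum = old_sum + delta = 92 + (-16) = 76

Answer: 76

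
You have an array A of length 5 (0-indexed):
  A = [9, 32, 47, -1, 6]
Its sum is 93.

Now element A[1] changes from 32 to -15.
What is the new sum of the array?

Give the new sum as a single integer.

Answer: 46

Derivation:
Old value at index 1: 32
New value at index 1: -15
Delta = -15 - 32 = -47
New sum = old_sum + delta = 93 + (-47) = 46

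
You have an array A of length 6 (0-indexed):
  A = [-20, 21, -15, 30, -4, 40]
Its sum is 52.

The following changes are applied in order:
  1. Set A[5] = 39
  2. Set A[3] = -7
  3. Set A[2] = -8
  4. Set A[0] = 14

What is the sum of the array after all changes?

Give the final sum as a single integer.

Answer: 55

Derivation:
Initial sum: 52
Change 1: A[5] 40 -> 39, delta = -1, sum = 51
Change 2: A[3] 30 -> -7, delta = -37, sum = 14
Change 3: A[2] -15 -> -8, delta = 7, sum = 21
Change 4: A[0] -20 -> 14, delta = 34, sum = 55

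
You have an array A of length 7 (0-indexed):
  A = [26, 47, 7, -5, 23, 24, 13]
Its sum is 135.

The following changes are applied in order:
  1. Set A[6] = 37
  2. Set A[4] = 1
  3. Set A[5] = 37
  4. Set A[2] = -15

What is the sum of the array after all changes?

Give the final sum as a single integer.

Initial sum: 135
Change 1: A[6] 13 -> 37, delta = 24, sum = 159
Change 2: A[4] 23 -> 1, delta = -22, sum = 137
Change 3: A[5] 24 -> 37, delta = 13, sum = 150
Change 4: A[2] 7 -> -15, delta = -22, sum = 128

Answer: 128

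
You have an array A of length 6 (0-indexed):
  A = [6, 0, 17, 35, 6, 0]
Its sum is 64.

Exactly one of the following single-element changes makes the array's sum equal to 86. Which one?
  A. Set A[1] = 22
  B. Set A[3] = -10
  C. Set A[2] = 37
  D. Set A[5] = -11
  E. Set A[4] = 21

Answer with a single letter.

Option A: A[1] 0->22, delta=22, new_sum=64+(22)=86 <-- matches target
Option B: A[3] 35->-10, delta=-45, new_sum=64+(-45)=19
Option C: A[2] 17->37, delta=20, new_sum=64+(20)=84
Option D: A[5] 0->-11, delta=-11, new_sum=64+(-11)=53
Option E: A[4] 6->21, delta=15, new_sum=64+(15)=79

Answer: A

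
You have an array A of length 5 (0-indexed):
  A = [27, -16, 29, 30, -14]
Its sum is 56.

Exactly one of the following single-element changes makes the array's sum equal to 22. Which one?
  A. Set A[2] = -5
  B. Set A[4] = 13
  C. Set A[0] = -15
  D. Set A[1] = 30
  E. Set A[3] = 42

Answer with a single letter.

Answer: A

Derivation:
Option A: A[2] 29->-5, delta=-34, new_sum=56+(-34)=22 <-- matches target
Option B: A[4] -14->13, delta=27, new_sum=56+(27)=83
Option C: A[0] 27->-15, delta=-42, new_sum=56+(-42)=14
Option D: A[1] -16->30, delta=46, new_sum=56+(46)=102
Option E: A[3] 30->42, delta=12, new_sum=56+(12)=68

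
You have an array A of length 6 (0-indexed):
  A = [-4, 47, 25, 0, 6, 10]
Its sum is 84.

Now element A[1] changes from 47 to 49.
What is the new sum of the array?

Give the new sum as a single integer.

Answer: 86

Derivation:
Old value at index 1: 47
New value at index 1: 49
Delta = 49 - 47 = 2
New sum = old_sum + delta = 84 + (2) = 86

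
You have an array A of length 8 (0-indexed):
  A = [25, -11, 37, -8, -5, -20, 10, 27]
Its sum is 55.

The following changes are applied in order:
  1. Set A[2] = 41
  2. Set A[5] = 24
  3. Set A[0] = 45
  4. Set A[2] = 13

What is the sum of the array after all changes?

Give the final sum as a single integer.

Answer: 95

Derivation:
Initial sum: 55
Change 1: A[2] 37 -> 41, delta = 4, sum = 59
Change 2: A[5] -20 -> 24, delta = 44, sum = 103
Change 3: A[0] 25 -> 45, delta = 20, sum = 123
Change 4: A[2] 41 -> 13, delta = -28, sum = 95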